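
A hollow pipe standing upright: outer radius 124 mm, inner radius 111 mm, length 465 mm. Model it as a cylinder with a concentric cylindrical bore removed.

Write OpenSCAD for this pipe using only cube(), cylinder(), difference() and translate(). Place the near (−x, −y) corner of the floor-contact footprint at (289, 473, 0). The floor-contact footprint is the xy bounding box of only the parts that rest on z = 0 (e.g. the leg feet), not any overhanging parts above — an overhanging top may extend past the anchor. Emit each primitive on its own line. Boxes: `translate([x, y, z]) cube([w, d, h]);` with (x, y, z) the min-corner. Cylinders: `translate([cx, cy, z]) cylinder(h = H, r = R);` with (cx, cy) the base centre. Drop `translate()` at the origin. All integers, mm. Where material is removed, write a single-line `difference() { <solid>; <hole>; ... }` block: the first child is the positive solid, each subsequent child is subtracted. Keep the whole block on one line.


difference() { translate([413, 597, 0]) cylinder(h = 465, r = 124); translate([413, 597, 0]) cylinder(h = 465, r = 111); }


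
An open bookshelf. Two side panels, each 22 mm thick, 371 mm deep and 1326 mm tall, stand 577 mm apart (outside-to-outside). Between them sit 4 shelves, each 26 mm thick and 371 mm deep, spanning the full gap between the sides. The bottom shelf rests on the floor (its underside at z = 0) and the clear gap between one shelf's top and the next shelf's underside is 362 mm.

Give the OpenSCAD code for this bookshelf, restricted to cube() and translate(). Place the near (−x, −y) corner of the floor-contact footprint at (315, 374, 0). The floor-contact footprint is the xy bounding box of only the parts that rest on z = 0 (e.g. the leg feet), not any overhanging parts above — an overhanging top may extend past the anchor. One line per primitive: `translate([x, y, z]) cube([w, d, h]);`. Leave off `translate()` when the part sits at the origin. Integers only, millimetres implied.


translate([315, 374, 0]) cube([22, 371, 1326]);
translate([870, 374, 0]) cube([22, 371, 1326]);
translate([337, 374, 0]) cube([533, 371, 26]);
translate([337, 374, 388]) cube([533, 371, 26]);
translate([337, 374, 776]) cube([533, 371, 26]);
translate([337, 374, 1164]) cube([533, 371, 26]);


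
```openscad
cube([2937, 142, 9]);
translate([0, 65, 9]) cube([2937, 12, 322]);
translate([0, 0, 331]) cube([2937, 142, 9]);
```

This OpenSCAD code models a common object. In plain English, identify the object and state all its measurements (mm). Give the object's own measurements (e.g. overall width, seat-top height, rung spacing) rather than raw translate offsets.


An I-beam lying along x, 2937 mm long. Overall section height 340 mm. Two flanges 142 mm wide (y) and 9 mm thick, one on the floor and one at the top; a web 12 mm thick runs between them, centred on the flange width.


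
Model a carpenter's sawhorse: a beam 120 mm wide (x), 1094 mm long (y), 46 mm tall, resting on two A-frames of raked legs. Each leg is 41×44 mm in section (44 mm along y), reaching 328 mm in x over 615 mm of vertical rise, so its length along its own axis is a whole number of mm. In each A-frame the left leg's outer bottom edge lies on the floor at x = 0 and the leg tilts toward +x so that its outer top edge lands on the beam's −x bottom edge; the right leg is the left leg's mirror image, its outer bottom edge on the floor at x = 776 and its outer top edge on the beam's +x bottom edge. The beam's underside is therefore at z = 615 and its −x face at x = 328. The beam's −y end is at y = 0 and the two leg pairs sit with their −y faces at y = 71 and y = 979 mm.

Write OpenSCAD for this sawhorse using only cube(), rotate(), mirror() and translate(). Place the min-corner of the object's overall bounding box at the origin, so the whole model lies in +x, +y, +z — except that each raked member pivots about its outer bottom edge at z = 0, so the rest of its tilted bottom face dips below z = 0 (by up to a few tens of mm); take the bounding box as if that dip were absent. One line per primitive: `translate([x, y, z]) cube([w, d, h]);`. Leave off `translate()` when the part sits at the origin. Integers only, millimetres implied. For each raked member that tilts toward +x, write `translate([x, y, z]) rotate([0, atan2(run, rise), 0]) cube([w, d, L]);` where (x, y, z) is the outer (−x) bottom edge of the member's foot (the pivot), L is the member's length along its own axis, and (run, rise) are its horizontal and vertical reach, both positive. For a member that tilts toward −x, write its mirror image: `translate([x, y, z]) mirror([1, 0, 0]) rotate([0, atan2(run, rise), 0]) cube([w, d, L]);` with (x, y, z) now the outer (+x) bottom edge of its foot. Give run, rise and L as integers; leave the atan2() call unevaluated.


translate([328, 0, 615]) cube([120, 1094, 46]);
translate([0, 71, 0]) rotate([0, atan2(328, 615), 0]) cube([41, 44, 697]);
translate([776, 71, 0]) mirror([1, 0, 0]) rotate([0, atan2(328, 615), 0]) cube([41, 44, 697]);
translate([0, 979, 0]) rotate([0, atan2(328, 615), 0]) cube([41, 44, 697]);
translate([776, 979, 0]) mirror([1, 0, 0]) rotate([0, atan2(328, 615), 0]) cube([41, 44, 697]);


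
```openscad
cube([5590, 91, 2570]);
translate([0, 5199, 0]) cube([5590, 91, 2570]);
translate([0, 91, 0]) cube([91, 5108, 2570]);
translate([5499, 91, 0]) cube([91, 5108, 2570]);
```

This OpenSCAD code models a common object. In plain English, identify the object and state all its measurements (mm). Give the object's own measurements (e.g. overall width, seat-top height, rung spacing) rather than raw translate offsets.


The wall frame of a small rectangular building: four walls, each 2570 mm tall and 91 mm thick, enclosing a footprint 5590 mm (x) by 5290 mm (y) outside-to-outside, with no floor or roof. The front and back walls (the −y and +y sides) span the full width; the two side walls fit between them.


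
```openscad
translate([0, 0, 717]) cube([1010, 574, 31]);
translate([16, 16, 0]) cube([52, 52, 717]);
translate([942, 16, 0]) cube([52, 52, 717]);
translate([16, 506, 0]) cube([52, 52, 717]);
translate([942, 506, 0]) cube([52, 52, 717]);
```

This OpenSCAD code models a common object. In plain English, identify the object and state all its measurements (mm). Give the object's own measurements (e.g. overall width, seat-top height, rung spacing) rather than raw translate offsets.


A table: top 1010 mm (x) × 574 mm (y), 31 mm thick, upper face at z = 748 mm, on four 52×52 mm square legs, each inset 16 mm from the nearest pair of top edges from z = 0 to the bottom of the top.


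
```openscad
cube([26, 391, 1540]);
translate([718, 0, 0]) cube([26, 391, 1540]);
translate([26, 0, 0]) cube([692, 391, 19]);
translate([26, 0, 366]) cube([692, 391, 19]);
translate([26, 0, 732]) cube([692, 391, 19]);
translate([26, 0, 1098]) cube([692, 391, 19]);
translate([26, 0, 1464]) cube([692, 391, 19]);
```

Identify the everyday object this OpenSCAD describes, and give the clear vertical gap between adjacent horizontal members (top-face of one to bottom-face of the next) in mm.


A bookshelf. The clear shelf gap is 347 mm.

Two tall side panels with 5 horizontal boards between them — a bookshelf. The first two shelf undersides are at z = 0 and z = 366; with shelf thickness 19, the clear gap is 366 − 0 − 19 = 347 mm.


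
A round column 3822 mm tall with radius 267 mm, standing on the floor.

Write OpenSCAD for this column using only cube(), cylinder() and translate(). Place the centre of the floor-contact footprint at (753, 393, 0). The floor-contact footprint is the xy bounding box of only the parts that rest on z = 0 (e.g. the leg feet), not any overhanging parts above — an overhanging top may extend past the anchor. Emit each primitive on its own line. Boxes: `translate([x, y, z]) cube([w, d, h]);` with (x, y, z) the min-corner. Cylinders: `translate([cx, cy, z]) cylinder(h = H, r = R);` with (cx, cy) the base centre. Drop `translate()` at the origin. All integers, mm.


translate([753, 393, 0]) cylinder(h = 3822, r = 267);


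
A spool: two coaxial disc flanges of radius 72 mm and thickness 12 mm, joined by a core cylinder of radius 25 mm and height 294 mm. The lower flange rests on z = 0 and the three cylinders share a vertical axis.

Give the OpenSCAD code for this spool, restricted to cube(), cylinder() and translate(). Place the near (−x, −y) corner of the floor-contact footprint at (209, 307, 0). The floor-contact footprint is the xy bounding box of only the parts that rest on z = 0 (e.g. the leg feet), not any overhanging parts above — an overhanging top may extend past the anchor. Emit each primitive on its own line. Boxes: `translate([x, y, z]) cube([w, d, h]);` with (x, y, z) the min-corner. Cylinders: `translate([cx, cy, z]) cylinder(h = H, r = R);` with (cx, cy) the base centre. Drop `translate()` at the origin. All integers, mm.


translate([281, 379, 0]) cylinder(h = 12, r = 72);
translate([281, 379, 12]) cylinder(h = 294, r = 25);
translate([281, 379, 306]) cylinder(h = 12, r = 72);


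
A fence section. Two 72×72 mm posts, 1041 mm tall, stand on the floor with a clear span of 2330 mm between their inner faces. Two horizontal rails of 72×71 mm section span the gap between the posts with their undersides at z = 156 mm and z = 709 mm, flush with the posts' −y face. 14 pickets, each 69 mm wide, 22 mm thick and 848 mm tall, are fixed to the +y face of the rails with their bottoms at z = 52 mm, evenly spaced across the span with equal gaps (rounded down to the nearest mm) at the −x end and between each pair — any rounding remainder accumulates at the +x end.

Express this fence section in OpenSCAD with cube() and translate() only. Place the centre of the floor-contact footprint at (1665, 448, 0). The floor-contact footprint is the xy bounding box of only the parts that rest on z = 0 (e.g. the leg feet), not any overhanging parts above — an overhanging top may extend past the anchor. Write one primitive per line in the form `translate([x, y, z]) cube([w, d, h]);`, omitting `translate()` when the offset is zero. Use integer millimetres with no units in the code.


translate([428, 412, 0]) cube([72, 72, 1041]);
translate([2830, 412, 0]) cube([72, 72, 1041]);
translate([500, 412, 156]) cube([2330, 72, 71]);
translate([500, 412, 709]) cube([2330, 72, 71]);
translate([590, 484, 52]) cube([69, 22, 848]);
translate([749, 484, 52]) cube([69, 22, 848]);
translate([908, 484, 52]) cube([69, 22, 848]);
translate([1067, 484, 52]) cube([69, 22, 848]);
translate([1226, 484, 52]) cube([69, 22, 848]);
translate([1385, 484, 52]) cube([69, 22, 848]);
translate([1544, 484, 52]) cube([69, 22, 848]);
translate([1703, 484, 52]) cube([69, 22, 848]);
translate([1862, 484, 52]) cube([69, 22, 848]);
translate([2021, 484, 52]) cube([69, 22, 848]);
translate([2180, 484, 52]) cube([69, 22, 848]);
translate([2339, 484, 52]) cube([69, 22, 848]);
translate([2498, 484, 52]) cube([69, 22, 848]);
translate([2657, 484, 52]) cube([69, 22, 848]);


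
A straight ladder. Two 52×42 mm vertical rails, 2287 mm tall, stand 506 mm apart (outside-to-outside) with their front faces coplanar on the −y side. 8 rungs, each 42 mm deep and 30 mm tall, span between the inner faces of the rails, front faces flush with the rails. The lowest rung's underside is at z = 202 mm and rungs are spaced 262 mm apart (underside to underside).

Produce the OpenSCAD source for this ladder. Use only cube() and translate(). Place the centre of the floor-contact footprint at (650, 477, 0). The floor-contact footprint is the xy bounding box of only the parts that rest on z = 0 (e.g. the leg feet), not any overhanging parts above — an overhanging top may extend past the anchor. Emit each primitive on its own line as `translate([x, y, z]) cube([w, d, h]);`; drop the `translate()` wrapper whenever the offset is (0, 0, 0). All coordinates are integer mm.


translate([397, 456, 0]) cube([52, 42, 2287]);
translate([851, 456, 0]) cube([52, 42, 2287]);
translate([449, 456, 202]) cube([402, 42, 30]);
translate([449, 456, 464]) cube([402, 42, 30]);
translate([449, 456, 726]) cube([402, 42, 30]);
translate([449, 456, 988]) cube([402, 42, 30]);
translate([449, 456, 1250]) cube([402, 42, 30]);
translate([449, 456, 1512]) cube([402, 42, 30]);
translate([449, 456, 1774]) cube([402, 42, 30]);
translate([449, 456, 2036]) cube([402, 42, 30]);


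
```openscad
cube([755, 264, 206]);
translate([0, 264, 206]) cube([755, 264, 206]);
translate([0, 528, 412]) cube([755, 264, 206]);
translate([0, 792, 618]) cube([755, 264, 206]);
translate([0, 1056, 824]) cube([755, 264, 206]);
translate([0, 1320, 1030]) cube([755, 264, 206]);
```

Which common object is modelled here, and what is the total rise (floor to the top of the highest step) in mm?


A staircase. The total rise is 1236 mm.

6 identical blocks, each offset up and back from the previous — a staircase. Each step is 206 mm tall and there are 6 of them, so the total rise is 6 × 206 = 1236 mm.


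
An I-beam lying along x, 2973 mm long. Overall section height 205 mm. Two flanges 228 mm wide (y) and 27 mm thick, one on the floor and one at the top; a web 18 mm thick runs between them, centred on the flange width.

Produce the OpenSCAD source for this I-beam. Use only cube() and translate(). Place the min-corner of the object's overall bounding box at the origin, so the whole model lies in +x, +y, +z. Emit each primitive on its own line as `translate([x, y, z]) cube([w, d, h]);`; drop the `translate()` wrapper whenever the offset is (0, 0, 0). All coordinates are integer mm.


cube([2973, 228, 27]);
translate([0, 105, 27]) cube([2973, 18, 151]);
translate([0, 0, 178]) cube([2973, 228, 27]);


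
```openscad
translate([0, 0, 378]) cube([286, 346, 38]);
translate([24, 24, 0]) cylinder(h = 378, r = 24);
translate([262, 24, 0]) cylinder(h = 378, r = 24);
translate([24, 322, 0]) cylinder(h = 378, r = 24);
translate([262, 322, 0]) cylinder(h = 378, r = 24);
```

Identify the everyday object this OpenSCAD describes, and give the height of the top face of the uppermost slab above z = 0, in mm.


A stool. The seat height is 416 mm.

A 286×346×38 slab at z = 378 on four corner cylinders — a stool. The seat top is 378 + 38 = 416 mm.


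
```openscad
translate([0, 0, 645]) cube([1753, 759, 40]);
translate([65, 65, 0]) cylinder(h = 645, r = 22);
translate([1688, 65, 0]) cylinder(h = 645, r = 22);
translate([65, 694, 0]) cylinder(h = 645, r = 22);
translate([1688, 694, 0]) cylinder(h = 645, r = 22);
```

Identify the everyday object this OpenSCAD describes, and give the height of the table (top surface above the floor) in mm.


A table. The table height is 685 mm.

A 1753×759×40 slab sits at z = 645 on four Ø44 mm round legs — a table. The top surface is at 645 + 40 = 685 mm.


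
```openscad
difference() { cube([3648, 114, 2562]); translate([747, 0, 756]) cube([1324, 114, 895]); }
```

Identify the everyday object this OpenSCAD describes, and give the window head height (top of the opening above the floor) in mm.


A wall with a window opening. The window head height is 1651 mm.

A wall with a rectangular opening subtracted — a window. Sill at z = 756, opening 895 mm tall, so the head is at 756 + 895 = 1651 mm.


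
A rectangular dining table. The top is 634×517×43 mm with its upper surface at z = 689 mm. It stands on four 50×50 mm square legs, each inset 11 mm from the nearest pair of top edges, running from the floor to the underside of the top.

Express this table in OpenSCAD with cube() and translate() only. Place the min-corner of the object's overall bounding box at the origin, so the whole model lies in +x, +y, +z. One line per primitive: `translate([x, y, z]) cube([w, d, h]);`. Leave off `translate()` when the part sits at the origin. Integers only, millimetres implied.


translate([0, 0, 646]) cube([634, 517, 43]);
translate([11, 11, 0]) cube([50, 50, 646]);
translate([573, 11, 0]) cube([50, 50, 646]);
translate([11, 456, 0]) cube([50, 50, 646]);
translate([573, 456, 0]) cube([50, 50, 646]);


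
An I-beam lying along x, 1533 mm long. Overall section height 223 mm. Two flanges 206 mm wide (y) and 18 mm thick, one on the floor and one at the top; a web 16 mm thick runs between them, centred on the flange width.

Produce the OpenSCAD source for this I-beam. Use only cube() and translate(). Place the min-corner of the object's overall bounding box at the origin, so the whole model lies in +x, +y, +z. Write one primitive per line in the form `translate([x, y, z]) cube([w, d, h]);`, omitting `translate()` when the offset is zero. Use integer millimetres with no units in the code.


cube([1533, 206, 18]);
translate([0, 95, 18]) cube([1533, 16, 187]);
translate([0, 0, 205]) cube([1533, 206, 18]);


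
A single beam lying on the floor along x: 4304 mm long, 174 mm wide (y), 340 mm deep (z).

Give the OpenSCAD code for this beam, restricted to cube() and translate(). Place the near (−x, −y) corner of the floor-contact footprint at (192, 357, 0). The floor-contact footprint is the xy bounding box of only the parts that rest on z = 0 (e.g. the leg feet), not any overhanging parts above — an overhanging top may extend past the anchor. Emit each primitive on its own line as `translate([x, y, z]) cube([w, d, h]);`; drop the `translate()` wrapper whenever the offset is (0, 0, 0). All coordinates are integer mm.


translate([192, 357, 0]) cube([4304, 174, 340]);


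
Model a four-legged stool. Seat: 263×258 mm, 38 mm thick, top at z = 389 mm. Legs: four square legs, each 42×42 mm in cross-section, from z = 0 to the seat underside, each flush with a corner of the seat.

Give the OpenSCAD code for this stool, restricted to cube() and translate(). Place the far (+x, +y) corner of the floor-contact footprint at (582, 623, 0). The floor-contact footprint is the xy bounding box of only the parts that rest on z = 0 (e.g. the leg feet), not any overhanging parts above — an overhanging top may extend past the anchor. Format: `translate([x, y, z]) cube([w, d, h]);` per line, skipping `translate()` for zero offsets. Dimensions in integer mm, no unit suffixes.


translate([319, 365, 351]) cube([263, 258, 38]);
translate([319, 365, 0]) cube([42, 42, 351]);
translate([540, 365, 0]) cube([42, 42, 351]);
translate([319, 581, 0]) cube([42, 42, 351]);
translate([540, 581, 0]) cube([42, 42, 351]);


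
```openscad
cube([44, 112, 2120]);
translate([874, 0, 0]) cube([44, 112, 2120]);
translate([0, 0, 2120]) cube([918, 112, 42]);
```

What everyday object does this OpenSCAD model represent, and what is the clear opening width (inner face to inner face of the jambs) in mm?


A door frame. The clear opening width is 830 mm.

Two 2120 mm tall posts with a header on top — a door frame. The left jamb is 44 mm wide at x = 0; the right jamb starts at x = 874. The clear opening is 874 − 44 = 830 mm.


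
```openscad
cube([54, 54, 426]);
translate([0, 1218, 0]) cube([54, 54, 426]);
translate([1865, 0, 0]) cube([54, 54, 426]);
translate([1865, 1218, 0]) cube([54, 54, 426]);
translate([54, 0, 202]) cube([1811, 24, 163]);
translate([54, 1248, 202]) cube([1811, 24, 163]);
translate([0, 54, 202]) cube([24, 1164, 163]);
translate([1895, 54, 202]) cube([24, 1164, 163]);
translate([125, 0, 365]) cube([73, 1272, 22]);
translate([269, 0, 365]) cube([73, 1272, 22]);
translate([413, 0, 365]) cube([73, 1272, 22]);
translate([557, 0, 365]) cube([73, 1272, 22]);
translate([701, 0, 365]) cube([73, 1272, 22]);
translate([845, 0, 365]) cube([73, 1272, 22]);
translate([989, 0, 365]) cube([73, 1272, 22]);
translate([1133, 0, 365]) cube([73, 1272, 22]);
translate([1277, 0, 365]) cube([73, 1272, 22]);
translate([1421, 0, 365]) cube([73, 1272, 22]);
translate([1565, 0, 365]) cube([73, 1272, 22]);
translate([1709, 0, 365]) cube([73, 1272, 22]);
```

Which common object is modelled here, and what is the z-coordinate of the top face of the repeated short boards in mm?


A bed frame. The slat-top height is 387 mm.

Four posts, four rails, and a row of slats — a bed frame. Slats sit on the rails at z = 202 + 163 = 365; with slat thickness 22, the top is 387 mm.


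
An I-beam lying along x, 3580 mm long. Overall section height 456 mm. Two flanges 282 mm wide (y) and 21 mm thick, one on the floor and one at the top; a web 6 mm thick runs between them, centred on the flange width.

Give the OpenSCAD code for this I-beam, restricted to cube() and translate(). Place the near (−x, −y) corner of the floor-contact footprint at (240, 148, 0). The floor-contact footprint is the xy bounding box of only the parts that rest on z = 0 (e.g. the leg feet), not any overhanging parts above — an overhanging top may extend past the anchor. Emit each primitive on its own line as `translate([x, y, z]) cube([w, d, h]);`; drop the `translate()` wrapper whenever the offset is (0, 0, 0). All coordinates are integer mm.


translate([240, 148, 0]) cube([3580, 282, 21]);
translate([240, 286, 21]) cube([3580, 6, 414]);
translate([240, 148, 435]) cube([3580, 282, 21]);


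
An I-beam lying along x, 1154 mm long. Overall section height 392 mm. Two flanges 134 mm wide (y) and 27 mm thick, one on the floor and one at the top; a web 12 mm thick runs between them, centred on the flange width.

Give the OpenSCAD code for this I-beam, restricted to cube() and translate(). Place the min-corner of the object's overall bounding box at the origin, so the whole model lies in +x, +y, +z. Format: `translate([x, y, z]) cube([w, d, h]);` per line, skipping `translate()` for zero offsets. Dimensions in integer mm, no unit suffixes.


cube([1154, 134, 27]);
translate([0, 61, 27]) cube([1154, 12, 338]);
translate([0, 0, 365]) cube([1154, 134, 27]);


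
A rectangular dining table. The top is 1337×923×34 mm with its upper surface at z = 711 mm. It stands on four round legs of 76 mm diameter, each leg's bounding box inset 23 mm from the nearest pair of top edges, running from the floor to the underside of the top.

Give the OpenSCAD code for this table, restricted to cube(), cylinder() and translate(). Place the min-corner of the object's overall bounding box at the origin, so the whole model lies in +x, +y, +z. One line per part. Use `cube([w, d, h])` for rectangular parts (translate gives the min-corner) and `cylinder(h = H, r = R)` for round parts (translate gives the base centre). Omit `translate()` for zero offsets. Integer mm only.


translate([0, 0, 677]) cube([1337, 923, 34]);
translate([61, 61, 0]) cylinder(h = 677, r = 38);
translate([1276, 61, 0]) cylinder(h = 677, r = 38);
translate([61, 862, 0]) cylinder(h = 677, r = 38);
translate([1276, 862, 0]) cylinder(h = 677, r = 38);


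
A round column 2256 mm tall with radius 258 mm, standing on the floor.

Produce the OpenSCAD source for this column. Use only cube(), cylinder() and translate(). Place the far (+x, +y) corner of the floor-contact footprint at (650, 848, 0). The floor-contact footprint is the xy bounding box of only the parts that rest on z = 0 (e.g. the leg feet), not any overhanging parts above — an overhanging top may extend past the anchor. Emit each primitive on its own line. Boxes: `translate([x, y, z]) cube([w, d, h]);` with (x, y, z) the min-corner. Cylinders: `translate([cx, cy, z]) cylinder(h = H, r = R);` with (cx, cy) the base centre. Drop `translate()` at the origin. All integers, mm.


translate([392, 590, 0]) cylinder(h = 2256, r = 258);


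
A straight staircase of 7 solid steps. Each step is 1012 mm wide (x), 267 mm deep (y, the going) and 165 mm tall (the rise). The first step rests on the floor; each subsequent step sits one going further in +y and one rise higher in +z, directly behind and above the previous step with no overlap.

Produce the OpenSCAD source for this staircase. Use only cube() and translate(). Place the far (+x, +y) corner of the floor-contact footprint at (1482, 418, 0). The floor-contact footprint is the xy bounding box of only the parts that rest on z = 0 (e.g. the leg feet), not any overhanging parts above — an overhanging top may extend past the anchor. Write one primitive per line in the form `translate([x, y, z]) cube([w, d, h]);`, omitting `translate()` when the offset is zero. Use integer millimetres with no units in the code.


translate([470, 151, 0]) cube([1012, 267, 165]);
translate([470, 418, 165]) cube([1012, 267, 165]);
translate([470, 685, 330]) cube([1012, 267, 165]);
translate([470, 952, 495]) cube([1012, 267, 165]);
translate([470, 1219, 660]) cube([1012, 267, 165]);
translate([470, 1486, 825]) cube([1012, 267, 165]);
translate([470, 1753, 990]) cube([1012, 267, 165]);


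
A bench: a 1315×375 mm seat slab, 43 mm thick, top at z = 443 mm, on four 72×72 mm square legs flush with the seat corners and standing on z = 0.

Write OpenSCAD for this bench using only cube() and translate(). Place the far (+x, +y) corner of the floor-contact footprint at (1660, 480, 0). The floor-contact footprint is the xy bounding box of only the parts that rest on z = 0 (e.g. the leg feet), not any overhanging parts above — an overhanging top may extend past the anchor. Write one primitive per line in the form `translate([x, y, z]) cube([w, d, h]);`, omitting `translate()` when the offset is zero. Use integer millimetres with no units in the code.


translate([345, 105, 400]) cube([1315, 375, 43]);
translate([345, 105, 0]) cube([72, 72, 400]);
translate([345, 408, 0]) cube([72, 72, 400]);
translate([1588, 105, 0]) cube([72, 72, 400]);
translate([1588, 408, 0]) cube([72, 72, 400]);


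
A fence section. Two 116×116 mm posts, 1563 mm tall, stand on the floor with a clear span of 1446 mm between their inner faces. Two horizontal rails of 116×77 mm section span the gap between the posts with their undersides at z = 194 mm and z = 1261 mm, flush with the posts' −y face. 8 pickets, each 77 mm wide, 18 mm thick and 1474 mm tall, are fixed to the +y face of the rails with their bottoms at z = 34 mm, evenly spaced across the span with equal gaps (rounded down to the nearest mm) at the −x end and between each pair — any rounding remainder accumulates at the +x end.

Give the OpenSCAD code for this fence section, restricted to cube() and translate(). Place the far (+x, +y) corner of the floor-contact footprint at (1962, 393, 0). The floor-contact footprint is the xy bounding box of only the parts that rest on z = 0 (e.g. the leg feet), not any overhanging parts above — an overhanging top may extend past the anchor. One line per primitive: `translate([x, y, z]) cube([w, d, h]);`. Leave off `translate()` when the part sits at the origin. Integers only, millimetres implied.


translate([284, 277, 0]) cube([116, 116, 1563]);
translate([1846, 277, 0]) cube([116, 116, 1563]);
translate([400, 277, 194]) cube([1446, 116, 77]);
translate([400, 277, 1261]) cube([1446, 116, 77]);
translate([492, 393, 34]) cube([77, 18, 1474]);
translate([661, 393, 34]) cube([77, 18, 1474]);
translate([830, 393, 34]) cube([77, 18, 1474]);
translate([999, 393, 34]) cube([77, 18, 1474]);
translate([1168, 393, 34]) cube([77, 18, 1474]);
translate([1337, 393, 34]) cube([77, 18, 1474]);
translate([1506, 393, 34]) cube([77, 18, 1474]);
translate([1675, 393, 34]) cube([77, 18, 1474]);


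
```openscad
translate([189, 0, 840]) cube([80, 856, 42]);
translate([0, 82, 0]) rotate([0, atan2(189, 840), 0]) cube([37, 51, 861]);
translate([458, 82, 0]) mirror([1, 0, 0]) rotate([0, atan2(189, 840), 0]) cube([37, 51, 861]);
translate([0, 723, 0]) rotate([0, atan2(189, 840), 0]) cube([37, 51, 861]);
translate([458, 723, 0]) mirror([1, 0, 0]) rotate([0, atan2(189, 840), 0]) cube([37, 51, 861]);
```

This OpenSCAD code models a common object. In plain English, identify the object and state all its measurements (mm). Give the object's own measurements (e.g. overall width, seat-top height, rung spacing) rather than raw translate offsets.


A sawhorse. A 80×856×42 mm beam (x, y, z) sits on two A-frame leg pairs. Each pair is two raked legs of 37×51 mm section (51 mm along y) splaying symmetrically in x. Each leg rises 840 mm vertically over 189 mm of horizontal reach and is 861 mm long along its own axis. Every leg's outer bottom edge rests on the floor and its outer top edge meets a bottom edge of the beam — the left legs (tilting toward +x) meet the beam's −x bottom edge, the right legs (their mirror images, tilting toward −x) meet its +x bottom edge — so the leg tops tuck under the beam, the beam's underside is 840 mm above the floor, and the feet are 458 mm apart outside-to-outside with the beam centred between them. The two leg pairs are set in 82 mm from either end of the beam.


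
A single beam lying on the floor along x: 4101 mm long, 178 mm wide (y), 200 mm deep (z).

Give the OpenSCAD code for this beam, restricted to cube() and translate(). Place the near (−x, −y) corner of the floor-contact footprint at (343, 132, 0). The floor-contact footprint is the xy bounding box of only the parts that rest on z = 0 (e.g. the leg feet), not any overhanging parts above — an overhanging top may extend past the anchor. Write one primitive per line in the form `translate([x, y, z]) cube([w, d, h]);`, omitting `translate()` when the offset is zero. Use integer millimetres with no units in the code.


translate([343, 132, 0]) cube([4101, 178, 200]);


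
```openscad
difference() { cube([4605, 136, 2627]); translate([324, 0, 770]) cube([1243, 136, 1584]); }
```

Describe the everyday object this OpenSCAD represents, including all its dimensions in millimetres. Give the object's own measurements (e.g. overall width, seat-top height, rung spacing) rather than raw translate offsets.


A wall 4605 mm long (x), 136 mm thick (y), 2627 mm tall, with a rectangular window opening cut through it. The opening is 1243 mm wide and 1584 mm tall; its sill is at z = 770 mm and its near (−x) edge is 324 mm from the wall's −x end. The opening passes through the full wall thickness.


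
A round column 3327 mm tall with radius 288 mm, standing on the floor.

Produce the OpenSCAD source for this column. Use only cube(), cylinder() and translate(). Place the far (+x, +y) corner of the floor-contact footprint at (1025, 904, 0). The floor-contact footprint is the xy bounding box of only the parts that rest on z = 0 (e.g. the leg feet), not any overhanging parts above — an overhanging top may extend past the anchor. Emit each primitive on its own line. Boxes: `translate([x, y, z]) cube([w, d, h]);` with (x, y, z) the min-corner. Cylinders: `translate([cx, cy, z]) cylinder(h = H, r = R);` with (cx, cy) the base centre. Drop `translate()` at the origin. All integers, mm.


translate([737, 616, 0]) cylinder(h = 3327, r = 288);


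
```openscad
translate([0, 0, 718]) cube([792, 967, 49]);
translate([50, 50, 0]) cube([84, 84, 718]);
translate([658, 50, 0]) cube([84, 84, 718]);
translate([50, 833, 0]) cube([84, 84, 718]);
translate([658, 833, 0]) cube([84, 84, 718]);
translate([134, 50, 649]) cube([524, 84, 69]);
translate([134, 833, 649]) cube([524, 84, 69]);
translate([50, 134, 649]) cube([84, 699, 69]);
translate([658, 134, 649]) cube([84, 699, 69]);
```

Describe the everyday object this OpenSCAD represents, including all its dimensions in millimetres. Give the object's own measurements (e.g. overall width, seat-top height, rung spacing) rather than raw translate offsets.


A table: top 792 mm (x) × 967 mm (y), 49 mm thick, upper face at z = 767 mm, on four 84×84 mm square legs, each inset 50 mm from the nearest pair of top edges from z = 0 to the bottom of the top. Four apron rails, 84 mm thick and 69 mm tall, run between adjacent legs with their top edges flush with the underside of the top and their outer faces flush with the legs' outer faces.


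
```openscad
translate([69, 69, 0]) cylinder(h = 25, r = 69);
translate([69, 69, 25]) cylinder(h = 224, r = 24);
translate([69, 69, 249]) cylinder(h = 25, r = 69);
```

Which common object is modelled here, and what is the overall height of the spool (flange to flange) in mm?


A spool. The overall height is 274 mm.

Three coaxial cylinders, large–small–large — a spool. Two 25 mm flanges and a 224 mm core give 25 + 224 + 25 = 274 mm.


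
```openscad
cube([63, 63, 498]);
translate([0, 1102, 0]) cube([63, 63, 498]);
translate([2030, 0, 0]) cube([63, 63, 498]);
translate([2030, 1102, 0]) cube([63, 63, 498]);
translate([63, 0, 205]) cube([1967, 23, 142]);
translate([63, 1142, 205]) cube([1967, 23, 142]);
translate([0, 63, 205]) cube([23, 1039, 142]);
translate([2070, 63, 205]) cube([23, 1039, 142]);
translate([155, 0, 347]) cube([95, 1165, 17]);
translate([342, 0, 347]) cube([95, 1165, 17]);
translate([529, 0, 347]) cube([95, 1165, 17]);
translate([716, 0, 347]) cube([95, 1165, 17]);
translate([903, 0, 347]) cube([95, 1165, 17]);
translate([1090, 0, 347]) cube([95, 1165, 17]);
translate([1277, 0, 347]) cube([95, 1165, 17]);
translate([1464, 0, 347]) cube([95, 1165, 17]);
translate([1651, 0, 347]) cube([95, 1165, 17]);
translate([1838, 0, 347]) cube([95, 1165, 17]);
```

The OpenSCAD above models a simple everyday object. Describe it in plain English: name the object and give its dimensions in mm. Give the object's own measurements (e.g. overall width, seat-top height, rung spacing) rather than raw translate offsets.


A bed frame 2093 mm long (x) by 1165 mm wide (y). Four 63×63 mm corner posts, 498 mm tall, at the corners of the footprint. Four rails of 23 mm thickness and 142 mm height run between adjacent posts with their undersides at z = 205 mm, their outer faces flush with the outside of the frame (the two x-running rails run between the posts' inner faces; the two y-running rails run between the posts' inner faces). 10 slats, each 95 mm wide (x) and 17 mm thick, lie across the top of the two x-running rails, running the full 1165 mm width of the frame in y; along x they sit between the end posts with a 92 mm gap after the −x posts and between neighbouring slats, leaving 97 mm before the +x posts.


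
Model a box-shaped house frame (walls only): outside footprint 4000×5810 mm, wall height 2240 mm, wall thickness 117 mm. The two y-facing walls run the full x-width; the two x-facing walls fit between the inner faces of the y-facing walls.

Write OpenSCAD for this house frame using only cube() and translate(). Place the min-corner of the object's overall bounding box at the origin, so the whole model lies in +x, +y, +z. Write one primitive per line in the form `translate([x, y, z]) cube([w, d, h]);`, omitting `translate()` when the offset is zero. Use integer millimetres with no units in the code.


cube([4000, 117, 2240]);
translate([0, 5693, 0]) cube([4000, 117, 2240]);
translate([0, 117, 0]) cube([117, 5576, 2240]);
translate([3883, 117, 0]) cube([117, 5576, 2240]);


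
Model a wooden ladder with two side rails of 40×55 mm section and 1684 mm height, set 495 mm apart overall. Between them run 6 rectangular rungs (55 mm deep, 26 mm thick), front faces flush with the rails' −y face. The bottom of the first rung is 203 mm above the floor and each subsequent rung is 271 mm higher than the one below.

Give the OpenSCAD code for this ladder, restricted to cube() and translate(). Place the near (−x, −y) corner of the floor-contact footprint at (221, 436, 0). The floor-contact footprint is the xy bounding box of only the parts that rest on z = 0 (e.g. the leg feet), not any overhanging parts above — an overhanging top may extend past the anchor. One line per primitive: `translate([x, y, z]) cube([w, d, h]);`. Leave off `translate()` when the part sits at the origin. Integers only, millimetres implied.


translate([221, 436, 0]) cube([40, 55, 1684]);
translate([676, 436, 0]) cube([40, 55, 1684]);
translate([261, 436, 203]) cube([415, 55, 26]);
translate([261, 436, 474]) cube([415, 55, 26]);
translate([261, 436, 745]) cube([415, 55, 26]);
translate([261, 436, 1016]) cube([415, 55, 26]);
translate([261, 436, 1287]) cube([415, 55, 26]);
translate([261, 436, 1558]) cube([415, 55, 26]);


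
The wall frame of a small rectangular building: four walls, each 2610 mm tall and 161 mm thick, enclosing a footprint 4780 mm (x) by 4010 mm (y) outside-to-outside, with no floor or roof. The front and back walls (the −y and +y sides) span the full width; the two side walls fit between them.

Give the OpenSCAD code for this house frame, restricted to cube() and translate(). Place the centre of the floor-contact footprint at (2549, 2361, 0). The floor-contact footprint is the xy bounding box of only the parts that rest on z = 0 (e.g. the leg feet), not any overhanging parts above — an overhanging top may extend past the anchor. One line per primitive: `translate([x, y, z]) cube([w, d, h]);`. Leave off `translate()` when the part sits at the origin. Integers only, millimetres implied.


translate([159, 356, 0]) cube([4780, 161, 2610]);
translate([159, 4205, 0]) cube([4780, 161, 2610]);
translate([159, 517, 0]) cube([161, 3688, 2610]);
translate([4778, 517, 0]) cube([161, 3688, 2610]);


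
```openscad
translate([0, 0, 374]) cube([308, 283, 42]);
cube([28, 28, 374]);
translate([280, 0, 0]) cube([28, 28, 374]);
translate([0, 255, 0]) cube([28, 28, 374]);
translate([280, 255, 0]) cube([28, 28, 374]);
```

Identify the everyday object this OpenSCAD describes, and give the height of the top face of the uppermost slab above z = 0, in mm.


A stool. The seat height is 416 mm.

A 308×283×42 slab at z = 374 on four corner posts — a stool. The seat top is 374 + 42 = 416 mm.


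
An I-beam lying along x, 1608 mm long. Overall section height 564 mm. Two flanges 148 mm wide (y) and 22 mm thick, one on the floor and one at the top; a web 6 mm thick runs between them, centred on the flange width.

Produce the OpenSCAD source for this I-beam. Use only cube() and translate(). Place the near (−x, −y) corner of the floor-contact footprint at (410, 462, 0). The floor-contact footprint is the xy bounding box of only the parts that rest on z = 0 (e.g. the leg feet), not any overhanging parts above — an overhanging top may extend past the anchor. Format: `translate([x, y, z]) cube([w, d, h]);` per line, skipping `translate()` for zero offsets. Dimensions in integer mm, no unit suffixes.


translate([410, 462, 0]) cube([1608, 148, 22]);
translate([410, 533, 22]) cube([1608, 6, 520]);
translate([410, 462, 542]) cube([1608, 148, 22]);


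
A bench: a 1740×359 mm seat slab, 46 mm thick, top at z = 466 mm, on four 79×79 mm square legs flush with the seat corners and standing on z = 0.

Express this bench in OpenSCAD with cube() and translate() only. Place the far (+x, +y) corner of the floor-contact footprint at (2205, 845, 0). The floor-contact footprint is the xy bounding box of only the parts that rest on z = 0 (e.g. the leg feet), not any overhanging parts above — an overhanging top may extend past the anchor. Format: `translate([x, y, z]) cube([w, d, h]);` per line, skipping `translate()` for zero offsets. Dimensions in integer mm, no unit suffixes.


// leg_h = 466 − 46 = 420
translate([465, 486, 420]) cube([1740, 359, 46]);
translate([465, 486, 0]) cube([79, 79, 420]);
translate([465, 766, 0]) cube([79, 79, 420]);
translate([2126, 486, 0]) cube([79, 79, 420]);
translate([2126, 766, 0]) cube([79, 79, 420]);


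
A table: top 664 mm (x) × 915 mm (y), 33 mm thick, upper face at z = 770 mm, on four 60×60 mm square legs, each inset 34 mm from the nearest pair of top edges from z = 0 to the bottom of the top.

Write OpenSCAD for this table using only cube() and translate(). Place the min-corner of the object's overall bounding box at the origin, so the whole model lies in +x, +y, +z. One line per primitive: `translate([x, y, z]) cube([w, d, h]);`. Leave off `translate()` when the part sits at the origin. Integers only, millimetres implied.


translate([0, 0, 737]) cube([664, 915, 33]);
translate([34, 34, 0]) cube([60, 60, 737]);
translate([570, 34, 0]) cube([60, 60, 737]);
translate([34, 821, 0]) cube([60, 60, 737]);
translate([570, 821, 0]) cube([60, 60, 737]);


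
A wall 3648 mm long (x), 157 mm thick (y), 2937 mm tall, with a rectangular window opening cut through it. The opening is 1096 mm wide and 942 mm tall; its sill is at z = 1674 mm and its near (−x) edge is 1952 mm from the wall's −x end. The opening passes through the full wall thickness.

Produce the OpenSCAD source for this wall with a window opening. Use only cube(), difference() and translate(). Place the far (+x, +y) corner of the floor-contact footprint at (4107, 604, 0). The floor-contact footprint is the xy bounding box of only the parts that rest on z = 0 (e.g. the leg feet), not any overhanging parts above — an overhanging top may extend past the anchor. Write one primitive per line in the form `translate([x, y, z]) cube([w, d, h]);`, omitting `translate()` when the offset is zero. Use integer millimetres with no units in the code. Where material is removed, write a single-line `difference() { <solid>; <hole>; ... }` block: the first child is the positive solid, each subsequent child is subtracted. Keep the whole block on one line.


difference() { translate([459, 447, 0]) cube([3648, 157, 2937]); translate([2411, 447, 1674]) cube([1096, 157, 942]); }
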